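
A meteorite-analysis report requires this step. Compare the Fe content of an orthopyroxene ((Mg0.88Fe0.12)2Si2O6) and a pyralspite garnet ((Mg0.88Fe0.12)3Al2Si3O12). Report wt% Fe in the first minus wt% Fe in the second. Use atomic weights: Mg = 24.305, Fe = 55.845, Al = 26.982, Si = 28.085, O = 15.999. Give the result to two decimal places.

First mineral: 13.403 g Fe in 208.344 g formula = 6.43 wt% Fe.
Second mineral: 20.104 g Fe in 414.476 g formula = 4.85 wt% Fe.
6.43% − 4.85% gives a difference of 1.58 percentage points.

1.58 percentage points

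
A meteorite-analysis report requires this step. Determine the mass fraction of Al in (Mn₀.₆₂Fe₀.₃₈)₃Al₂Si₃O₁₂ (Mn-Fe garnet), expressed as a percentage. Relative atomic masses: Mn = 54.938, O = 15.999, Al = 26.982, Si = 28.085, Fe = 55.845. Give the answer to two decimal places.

Formula mass = 1.86*54.938 + 1.14*55.845 + 2*26.982 + 3*28.085 + 12*15.999 = 496.055 g/mol, of which 53.964 g is Al.
So Al makes up 53.964/496.055 = 0.1088 of the mass, i.e. 10.88%.

10.88 wt%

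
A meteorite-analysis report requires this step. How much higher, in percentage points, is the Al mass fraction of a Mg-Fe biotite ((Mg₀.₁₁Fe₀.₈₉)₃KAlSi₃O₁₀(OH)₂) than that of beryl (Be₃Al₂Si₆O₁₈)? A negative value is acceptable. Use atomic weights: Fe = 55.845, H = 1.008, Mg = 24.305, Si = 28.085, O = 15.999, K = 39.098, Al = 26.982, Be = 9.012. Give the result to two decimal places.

-4.66 percentage points

M((Mg₀.₁₁Fe₀.₈₉)₃KAlSi₃O₁₀(OH)₂) = 501.466 g/mol, so wt% Al = 26.982/501.466 × 100 = 5.38%.
M(Be₃Al₂Si₆O₁₈) = 537.492 g/mol, so wt% Al = 53.964/537.492 × 100 = 10.04%.
5.38 − 10.04 = -4.66 pp.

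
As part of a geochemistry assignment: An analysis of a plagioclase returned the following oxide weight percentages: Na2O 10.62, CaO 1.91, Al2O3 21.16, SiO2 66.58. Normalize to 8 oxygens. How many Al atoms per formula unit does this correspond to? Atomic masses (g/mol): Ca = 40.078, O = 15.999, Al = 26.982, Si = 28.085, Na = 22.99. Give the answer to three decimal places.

Na2O: 10.62/61.979 = 0.17135 mol → 0.34270 mol Na, 0.17135 mol O.
CaO: 1.91/56.077 = 0.03406 mol → 0.03406 mol Ca, 0.03406 mol O.
Al2O3: 21.16/101.961 = 0.20753 mol → 0.41506 mol Al, 0.62259 mol O.
SiO2: 66.58/60.083 = 1.10813 mol → 1.10813 mol Si, 2.21626 mol O.
Total oxygen = 3.04426 mol. Normalization factor = 8/3.04426 = 2.62790.
Al per 8 O = 0.41506 × 2.62790 = 1.091.

1.091 Al apfu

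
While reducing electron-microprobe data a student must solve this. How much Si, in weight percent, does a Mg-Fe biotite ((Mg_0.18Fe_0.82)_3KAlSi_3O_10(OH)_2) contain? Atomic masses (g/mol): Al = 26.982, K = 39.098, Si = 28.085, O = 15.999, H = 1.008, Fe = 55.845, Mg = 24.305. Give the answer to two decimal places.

Molar mass of (Mg_0.18Fe_0.82)_3KAlSi_3O_10(OH)_2: 0.54·24.305 + 2.46·55.845 + 1·39.098 + 1·26.982 + 3·28.085 + 12·15.999 + 2·1.008 = 494.842 g/mol.
Mass of Si per formula unit: 3 × 28.085 = 84.255 g.
Weight fraction Si = 84.255 / 494.842 = 0.1703.

17.03 weight percent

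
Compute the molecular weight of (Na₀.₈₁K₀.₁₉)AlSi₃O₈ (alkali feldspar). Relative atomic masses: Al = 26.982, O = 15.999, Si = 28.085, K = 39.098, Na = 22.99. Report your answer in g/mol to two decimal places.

265.28 g/mol

Na: 0.81 × 22.99 = 18.6219
K: 0.19 × 39.098 = 7.4286
Al: 1 × 26.982 = 26.9820
Si: 3 × 28.085 = 84.2550
O: 8 × 15.999 = 127.9920
Summing the contributions gives the formula mass.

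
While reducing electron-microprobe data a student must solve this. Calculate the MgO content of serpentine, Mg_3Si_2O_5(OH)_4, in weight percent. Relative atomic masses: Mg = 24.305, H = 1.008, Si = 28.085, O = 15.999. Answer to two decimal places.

43.63 wt%

Molar mass of Mg_3Si_2O_5(OH)_4 = 3×24.305 + 2×28.085 + 9×15.999 + 4×1.008 = 277.108 g/mol.
Each formula unit contains 3 Mg, equivalent to 3/1 = 3.0000 mol MgO.
M(MgO) = 1×24.305 + 1×15.999 = 40.304 g/mol.
Mass of MgO per formula unit = 3.0000 × 40.304 = 120.912 g.
MgO wt% = 120.912 / 277.108 × 100 = 43.63%.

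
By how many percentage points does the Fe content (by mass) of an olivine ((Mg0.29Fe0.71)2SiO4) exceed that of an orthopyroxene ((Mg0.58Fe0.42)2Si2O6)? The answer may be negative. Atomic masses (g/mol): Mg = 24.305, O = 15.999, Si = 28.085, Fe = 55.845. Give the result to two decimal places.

22.11 percentage points

M((Mg0.29Fe0.71)2SiO4) = 185.478 g/mol, so wt% Fe = 79.300/185.478 × 100 = 42.75%.
M((Mg0.58Fe0.42)2Si2O6) = 227.268 g/mol, so wt% Fe = 46.910/227.268 × 100 = 20.64%.
42.75 − 20.64 = 22.11 pp.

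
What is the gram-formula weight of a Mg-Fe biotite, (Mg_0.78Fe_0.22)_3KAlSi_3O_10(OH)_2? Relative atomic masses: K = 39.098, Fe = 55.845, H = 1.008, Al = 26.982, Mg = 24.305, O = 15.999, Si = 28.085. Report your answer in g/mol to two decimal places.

438.07 g/mol

Mg: 2.34 × 24.305 = 56.8737
Fe: 0.66 × 55.845 = 36.8577
K: 1 × 39.098 = 39.0980
Al: 1 × 26.982 = 26.9820
Si: 3 × 28.085 = 84.2550
O: 12 × 15.999 = 191.9880
H: 2 × 1.008 = 2.0160
Summing the contributions gives the formula mass.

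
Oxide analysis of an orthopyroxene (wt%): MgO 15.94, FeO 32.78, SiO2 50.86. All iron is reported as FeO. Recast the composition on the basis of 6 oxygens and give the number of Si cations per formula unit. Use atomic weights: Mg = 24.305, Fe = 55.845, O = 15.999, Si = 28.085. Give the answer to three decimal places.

1.996 Si apfu

MgO (M=40.304): mol = 0.39549; Mg = 0.39549, O = 0.39549.
FeO (M=71.844): mol = 0.45627; Fe = 0.45627, O = 0.45627.
SiO2 (M=60.083): mol = 0.84650; Si = 0.84650, O = 1.69300.
ΣO = 2.54476; factor = 6/ΣO = 2.35779.
Si apfu = 0.84650 × 2.35779 = 1.996.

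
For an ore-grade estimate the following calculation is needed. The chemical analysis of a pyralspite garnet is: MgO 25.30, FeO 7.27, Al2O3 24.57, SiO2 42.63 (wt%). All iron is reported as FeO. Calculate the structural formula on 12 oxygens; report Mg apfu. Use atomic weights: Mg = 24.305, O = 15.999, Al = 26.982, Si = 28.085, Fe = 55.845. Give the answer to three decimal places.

25.30 wt% MgO ÷ 40.304 g/mol = 0.62773 mol, giving 0.62773 Mg and 0.62773 O.
7.27 wt% FeO ÷ 71.844 g/mol = 0.10119 mol, giving 0.10119 Fe and 0.10119 O.
24.57 wt% Al2O3 ÷ 101.961 g/mol = 0.24097 mol, giving 0.48194 Al and 0.72291 O.
42.63 wt% SiO2 ÷ 60.083 g/mol = 0.70952 mol, giving 0.70952 Si and 1.41904 O.
Oxygen sums to 2.87087; scaling by 12/2.87087 = 4.17992 puts the formula on 12 O.
Mg: 0.62773 × 4.17992 = 2.624 atoms per formula unit.

2.624 Mg apfu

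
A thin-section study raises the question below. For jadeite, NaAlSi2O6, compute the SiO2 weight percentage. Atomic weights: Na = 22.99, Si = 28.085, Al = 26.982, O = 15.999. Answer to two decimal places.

M(NaAlSi2O6) = 202.136 g/mol; M(SiO2) = 60.083 g/mol.
Moles SiO2 per formula unit = 2 Si ÷ 1 = 2.0000.
SiO2 fraction = (2.0000 × 60.083) / 202.136 = 120.166/202.136 = 0.5945.

59.45 wt%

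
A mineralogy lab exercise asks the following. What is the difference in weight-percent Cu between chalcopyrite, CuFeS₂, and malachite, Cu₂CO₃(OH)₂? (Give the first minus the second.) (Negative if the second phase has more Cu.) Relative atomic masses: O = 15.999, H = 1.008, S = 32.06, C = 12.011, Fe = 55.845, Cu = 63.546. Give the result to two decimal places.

-22.85 percentage points

Cu in CuFeS₂: molar mass 183.511 g/mol; 1×63.546 = 63.546 g → 34.63 wt%.
Cu in Cu₂CO₃(OH)₂: molar mass 221.114 g/mol; 2×63.546 = 127.092 g → 57.48 wt%.
Difference = 34.63 − 57.48 = -22.85 percentage points.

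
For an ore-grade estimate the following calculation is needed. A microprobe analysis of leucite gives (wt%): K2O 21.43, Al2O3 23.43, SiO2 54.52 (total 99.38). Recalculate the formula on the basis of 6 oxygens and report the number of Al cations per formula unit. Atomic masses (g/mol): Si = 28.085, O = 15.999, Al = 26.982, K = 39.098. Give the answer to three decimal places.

K2O (M=94.195): mol = 0.22751; K = 0.45502, O = 0.22751.
Al2O3 (M=101.961): mol = 0.22979; Al = 0.45958, O = 0.68937.
SiO2 (M=60.083): mol = 0.90741; Si = 0.90741, O = 1.81482.
ΣO = 2.73170; factor = 6/ΣO = 2.19643.
Al apfu = 0.45958 × 2.19643 = 1.009.

1.009 Al apfu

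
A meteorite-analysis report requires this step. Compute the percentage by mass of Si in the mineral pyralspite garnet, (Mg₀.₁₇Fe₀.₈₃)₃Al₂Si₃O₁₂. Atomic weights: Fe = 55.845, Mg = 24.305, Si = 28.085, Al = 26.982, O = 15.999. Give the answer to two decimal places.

Formula mass = 0.51*24.305 + 2.49*55.845 + 2*26.982 + 3*28.085 + 12*15.999 = 481.657 g/mol, of which 84.255 g is Si.
So Si makes up 84.255/481.657 = 0.1749 of the mass, i.e. 17.49%.

17.49 mass %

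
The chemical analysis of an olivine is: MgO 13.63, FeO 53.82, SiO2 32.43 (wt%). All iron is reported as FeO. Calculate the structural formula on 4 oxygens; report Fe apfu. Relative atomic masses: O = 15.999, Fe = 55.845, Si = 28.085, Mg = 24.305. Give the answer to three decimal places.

MgO (M=40.304): mol = 0.33818; Mg = 0.33818, O = 0.33818.
FeO (M=71.844): mol = 0.74912; Fe = 0.74912, O = 0.74912.
SiO2 (M=60.083): mol = 0.53975; Si = 0.53975, O = 1.07950.
ΣO = 2.16680; factor = 4/ΣO = 1.84604.
Fe apfu = 0.74912 × 1.84604 = 1.383.

1.383 Fe apfu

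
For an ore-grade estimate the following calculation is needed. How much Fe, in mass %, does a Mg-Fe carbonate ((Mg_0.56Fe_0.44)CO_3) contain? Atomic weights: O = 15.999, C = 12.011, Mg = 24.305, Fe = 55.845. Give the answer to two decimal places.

25.02 mass %

Formula mass = 0.56*24.305 + 0.44*55.845 + 1*12.011 + 3*15.999 = 98.191 g/mol, of which 24.572 g is Fe.
So Fe makes up 24.572/98.191 = 0.2502 of the mass, i.e. 25.02%.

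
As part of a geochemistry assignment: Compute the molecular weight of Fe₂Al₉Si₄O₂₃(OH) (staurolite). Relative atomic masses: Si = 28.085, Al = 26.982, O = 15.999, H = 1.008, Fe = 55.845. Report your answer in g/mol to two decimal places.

851.85 g/mol

M = 2·55.845 + 9·26.982 + 4·28.085 + 24·15.999 + 1·1.008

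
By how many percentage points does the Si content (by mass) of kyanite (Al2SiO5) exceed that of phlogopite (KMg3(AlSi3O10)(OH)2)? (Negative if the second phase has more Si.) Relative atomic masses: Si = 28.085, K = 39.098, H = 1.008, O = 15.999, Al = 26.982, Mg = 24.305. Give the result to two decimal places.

First mineral: 28.085 g Si in 162.044 g formula = 17.33 wt% Si.
Second mineral: 84.255 g Si in 417.254 g formula = 20.19 wt% Si.
17.33% − 20.19% gives a difference of -2.86 percentage points.

-2.86 percentage points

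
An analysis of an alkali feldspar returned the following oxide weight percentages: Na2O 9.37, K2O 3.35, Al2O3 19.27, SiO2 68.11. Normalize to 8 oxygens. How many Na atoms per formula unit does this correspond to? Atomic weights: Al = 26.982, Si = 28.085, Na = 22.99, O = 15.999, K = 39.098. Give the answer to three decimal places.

9.37 wt% Na2O ÷ 61.979 g/mol = 0.15118 mol, giving 0.30236 Na and 0.15118 O.
3.35 wt% K2O ÷ 94.195 g/mol = 0.03556 mol, giving 0.07112 K and 0.03556 O.
19.27 wt% Al2O3 ÷ 101.961 g/mol = 0.18899 mol, giving 0.37798 Al and 0.56697 O.
68.11 wt% SiO2 ÷ 60.083 g/mol = 1.13360 mol, giving 1.13360 Si and 2.26720 O.
Oxygen sums to 3.02091; scaling by 8/3.02091 = 2.64821 puts the formula on 8 O.
Na: 0.30236 × 2.64821 = 0.801 atoms per formula unit.

0.801 Na apfu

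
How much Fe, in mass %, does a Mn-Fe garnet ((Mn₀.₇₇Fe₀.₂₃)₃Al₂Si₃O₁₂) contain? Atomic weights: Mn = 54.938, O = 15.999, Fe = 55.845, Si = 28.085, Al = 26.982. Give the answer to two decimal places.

7.77 mass %

Formula mass = 2.31×54.938 + 0.69×55.845 + 2×26.982 + 3×28.085 + 12×15.999 = 495.647 g/mol, of which 38.533 g is Fe.
So Fe makes up 38.533/495.647 = 0.0777 of the mass, i.e. 7.77%.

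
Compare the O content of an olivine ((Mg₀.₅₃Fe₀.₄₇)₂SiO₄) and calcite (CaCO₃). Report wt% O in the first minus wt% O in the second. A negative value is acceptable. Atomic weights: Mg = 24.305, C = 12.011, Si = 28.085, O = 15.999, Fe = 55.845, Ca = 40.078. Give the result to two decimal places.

First mineral: 63.996 g O in 170.339 g formula = 37.57 wt% O.
Second mineral: 47.997 g O in 100.086 g formula = 47.96 wt% O.
37.57% − 47.96% gives a difference of -10.39 percentage points.

-10.39 percentage points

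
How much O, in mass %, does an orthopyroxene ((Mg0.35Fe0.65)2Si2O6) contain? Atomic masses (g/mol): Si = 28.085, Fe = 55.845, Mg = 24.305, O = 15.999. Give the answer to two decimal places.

39.70 mass %

M((Mg0.35Fe0.65)2Si2O6) = 241.776 g/mol.
O contributes 6 × 15.999 = 95.994 g per mole.
95.994/241.776 = 0.3970 → 39.70%.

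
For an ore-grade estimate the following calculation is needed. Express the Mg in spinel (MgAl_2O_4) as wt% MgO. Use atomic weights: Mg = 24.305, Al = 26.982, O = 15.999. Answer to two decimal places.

M(MgAl_2O_4) = 142.265 g/mol; M(MgO) = 40.304 g/mol.
Moles MgO per formula unit = 1 Mg ÷ 1 = 1.0000.
MgO fraction = (1.0000 × 40.304) / 142.265 = 40.304/142.265 = 0.2833.

28.33 wt%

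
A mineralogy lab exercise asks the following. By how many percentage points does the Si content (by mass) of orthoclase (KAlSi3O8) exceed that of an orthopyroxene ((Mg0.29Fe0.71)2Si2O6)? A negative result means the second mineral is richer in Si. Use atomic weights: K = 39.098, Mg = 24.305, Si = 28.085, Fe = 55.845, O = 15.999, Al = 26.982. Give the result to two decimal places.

M(KAlSi3O8) = 278.327 g/mol, so wt% Si = 84.255/278.327 × 100 = 30.27%.
M((Mg0.29Fe0.71)2Si2O6) = 245.561 g/mol, so wt% Si = 56.170/245.561 × 100 = 22.87%.
30.27 − 22.87 = 7.40 pp.

7.40 percentage points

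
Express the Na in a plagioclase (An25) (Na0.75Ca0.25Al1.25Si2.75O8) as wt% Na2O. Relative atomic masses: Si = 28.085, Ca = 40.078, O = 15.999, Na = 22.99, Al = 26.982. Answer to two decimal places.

8.73 wt%

Molar mass of Na0.75Ca0.25Al1.25Si2.75O8 = 0.75×22.99 + 0.25×40.078 + 1.25×26.982 + 2.75×28.085 + 8×15.999 = 266.215 g/mol.
Each formula unit contains 0.75 Na, equivalent to 0.75/2 = 0.3750 mol Na2O.
M(Na2O) = 2×22.99 + 1×15.999 = 61.979 g/mol.
Mass of Na2O per formula unit = 0.3750 × 61.979 = 23.242 g.
Na2O wt% = 23.242 / 266.215 × 100 = 8.73%.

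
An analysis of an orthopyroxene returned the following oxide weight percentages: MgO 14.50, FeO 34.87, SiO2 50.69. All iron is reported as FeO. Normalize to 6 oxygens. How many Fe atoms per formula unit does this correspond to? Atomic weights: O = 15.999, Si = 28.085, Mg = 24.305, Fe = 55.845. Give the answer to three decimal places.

1.150 Fe apfu

MgO (M=40.304): mol = 0.35977; Mg = 0.35977, O = 0.35977.
FeO (M=71.844): mol = 0.48536; Fe = 0.48536, O = 0.48536.
SiO2 (M=60.083): mol = 0.84367; Si = 0.84367, O = 1.68734.
ΣO = 2.53247; factor = 6/ΣO = 2.36923.
Fe apfu = 0.48536 × 2.36923 = 1.150.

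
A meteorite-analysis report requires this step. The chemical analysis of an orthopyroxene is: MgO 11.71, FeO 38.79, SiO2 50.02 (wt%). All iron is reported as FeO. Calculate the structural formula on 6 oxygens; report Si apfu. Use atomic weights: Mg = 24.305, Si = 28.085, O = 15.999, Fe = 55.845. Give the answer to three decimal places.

11.71 wt% MgO ÷ 40.304 g/mol = 0.29054 mol, giving 0.29054 Mg and 0.29054 O.
38.79 wt% FeO ÷ 71.844 g/mol = 0.53992 mol, giving 0.53992 Fe and 0.53992 O.
50.02 wt% SiO2 ÷ 60.083 g/mol = 0.83252 mol, giving 0.83252 Si and 1.66504 O.
Oxygen sums to 2.49550; scaling by 6/2.49550 = 2.40433 puts the formula on 6 O.
Si: 0.83252 × 2.40433 = 2.002 atoms per formula unit.

2.002 Si apfu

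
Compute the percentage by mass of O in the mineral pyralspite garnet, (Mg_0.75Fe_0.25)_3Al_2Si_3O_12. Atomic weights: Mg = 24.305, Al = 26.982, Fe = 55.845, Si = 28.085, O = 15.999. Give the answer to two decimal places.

44.99 wt%

M((Mg_0.75Fe_0.25)_3Al_2Si_3O_12) = 426.777 g/mol.
O contributes 12 × 15.999 = 191.988 g per mole.
191.988/426.777 = 0.4499 → 44.99%.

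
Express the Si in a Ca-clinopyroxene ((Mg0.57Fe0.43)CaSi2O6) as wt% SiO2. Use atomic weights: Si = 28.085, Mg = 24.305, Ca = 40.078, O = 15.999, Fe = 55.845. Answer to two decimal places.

52.22 wt%

M((Mg0.57Fe0.43)CaSi2O6) = 230.109 g/mol; M(SiO2) = 60.083 g/mol.
Moles SiO2 per formula unit = 2 Si ÷ 1 = 2.0000.
SiO2 fraction = (2.0000 × 60.083) / 230.109 = 120.166/230.109 = 0.5222.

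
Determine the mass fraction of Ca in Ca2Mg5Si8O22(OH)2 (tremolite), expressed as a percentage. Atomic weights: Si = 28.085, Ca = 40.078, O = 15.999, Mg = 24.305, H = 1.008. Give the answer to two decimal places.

Formula mass = 2*40.078 + 5*24.305 + 8*28.085 + 24*15.999 + 2*1.008 = 812.353 g/mol, of which 80.156 g is Ca.
So Ca makes up 80.156/812.353 = 0.0987 of the mass, i.e. 9.87%.

9.87 weight percent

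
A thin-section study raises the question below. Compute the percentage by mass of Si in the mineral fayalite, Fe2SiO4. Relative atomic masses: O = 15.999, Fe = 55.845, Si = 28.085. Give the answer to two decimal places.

M(Fe2SiO4) = 203.771 g/mol.
Si contributes 1 × 28.085 = 28.085 g per mole.
28.085/203.771 = 0.1378 → 13.78%.

13.78 weight percent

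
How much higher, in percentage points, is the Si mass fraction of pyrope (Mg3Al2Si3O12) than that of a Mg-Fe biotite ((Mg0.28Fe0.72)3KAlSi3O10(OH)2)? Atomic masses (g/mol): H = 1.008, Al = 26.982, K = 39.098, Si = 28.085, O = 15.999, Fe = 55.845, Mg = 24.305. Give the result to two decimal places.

3.54 percentage points

First mineral: 84.255 g Si in 403.122 g formula = 20.90 wt% Si.
Second mineral: 84.255 g Si in 485.380 g formula = 17.36 wt% Si.
20.90% − 17.36% gives a difference of 3.54 percentage points.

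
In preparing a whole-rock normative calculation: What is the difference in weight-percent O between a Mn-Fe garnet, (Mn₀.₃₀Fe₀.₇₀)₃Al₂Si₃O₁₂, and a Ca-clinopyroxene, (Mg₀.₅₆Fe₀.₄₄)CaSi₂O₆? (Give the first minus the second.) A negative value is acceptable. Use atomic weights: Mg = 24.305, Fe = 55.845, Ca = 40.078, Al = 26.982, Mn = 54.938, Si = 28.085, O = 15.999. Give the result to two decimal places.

-3.02 percentage points

O in (Mn₀.₃₀Fe₀.₇₀)₃Al₂Si₃O₁₂: molar mass 496.926 g/mol; 12×15.999 = 191.988 g → 38.64 wt%.
O in (Mg₀.₅₆Fe₀.₄₄)CaSi₂O₆: molar mass 230.425 g/mol; 6×15.999 = 95.994 g → 41.66 wt%.
Difference = 38.64 − 41.66 = -3.02 percentage points.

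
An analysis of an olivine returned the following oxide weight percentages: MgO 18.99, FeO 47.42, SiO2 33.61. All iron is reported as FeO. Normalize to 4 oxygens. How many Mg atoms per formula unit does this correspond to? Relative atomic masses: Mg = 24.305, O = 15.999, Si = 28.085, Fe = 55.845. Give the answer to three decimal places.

MgO: 18.99/40.304 = 0.47117 mol → 0.47117 mol Mg, 0.47117 mol O.
FeO: 47.42/71.844 = 0.66004 mol → 0.66004 mol Fe, 0.66004 mol O.
SiO2: 33.61/60.083 = 0.55939 mol → 0.55939 mol Si, 1.11878 mol O.
Total oxygen = 2.24999 mol. Normalization factor = 4/2.24999 = 1.77779.
Mg per 4 O = 0.47117 × 1.77779 = 0.838.

0.838 Mg apfu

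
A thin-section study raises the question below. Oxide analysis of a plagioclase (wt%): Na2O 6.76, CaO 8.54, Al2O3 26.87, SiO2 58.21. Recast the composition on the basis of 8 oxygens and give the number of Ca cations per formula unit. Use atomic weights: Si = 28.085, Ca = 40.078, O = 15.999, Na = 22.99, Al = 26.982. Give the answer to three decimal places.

0.408 Ca apfu

6.76 wt% Na2O ÷ 61.979 g/mol = 0.10907 mol, giving 0.21814 Na and 0.10907 O.
8.54 wt% CaO ÷ 56.077 g/mol = 0.15229 mol, giving 0.15229 Ca and 0.15229 O.
26.87 wt% Al2O3 ÷ 101.961 g/mol = 0.26353 mol, giving 0.52706 Al and 0.79059 O.
58.21 wt% SiO2 ÷ 60.083 g/mol = 0.96883 mol, giving 0.96883 Si and 1.93766 O.
Oxygen sums to 2.98961; scaling by 8/2.98961 = 2.67593 puts the formula on 8 O.
Ca: 0.15229 × 2.67593 = 0.408 atoms per formula unit.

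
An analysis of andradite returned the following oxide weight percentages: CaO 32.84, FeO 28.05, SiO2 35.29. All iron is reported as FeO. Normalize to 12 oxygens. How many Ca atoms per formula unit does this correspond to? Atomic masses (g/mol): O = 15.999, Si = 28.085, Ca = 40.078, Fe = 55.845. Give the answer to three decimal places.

CaO (M=56.077): mol = 0.58562; Ca = 0.58562, O = 0.58562.
FeO (M=71.844): mol = 0.39043; Fe = 0.39043, O = 0.39043.
SiO2 (M=60.083): mol = 0.58735; Si = 0.58735, O = 1.17470.
ΣO = 2.15075; factor = 12/ΣO = 5.57945.
Ca apfu = 0.58562 × 5.57945 = 3.267.

3.267 Ca apfu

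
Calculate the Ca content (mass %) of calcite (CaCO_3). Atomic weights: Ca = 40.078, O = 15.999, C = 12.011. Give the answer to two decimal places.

M(CaCO_3) = 100.086 g/mol.
Ca contributes 1 × 40.078 = 40.078 g per mole.
40.078/100.086 = 0.4004 → 40.04%.

40.04 mass %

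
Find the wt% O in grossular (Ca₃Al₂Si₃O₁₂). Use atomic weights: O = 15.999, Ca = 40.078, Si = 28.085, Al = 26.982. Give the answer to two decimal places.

Formula mass = 3×40.078 + 2×26.982 + 3×28.085 + 12×15.999 = 450.441 g/mol, of which 191.988 g is O.
So O makes up 191.988/450.441 = 0.4262 of the mass, i.e. 42.62%.

42.62 weight percent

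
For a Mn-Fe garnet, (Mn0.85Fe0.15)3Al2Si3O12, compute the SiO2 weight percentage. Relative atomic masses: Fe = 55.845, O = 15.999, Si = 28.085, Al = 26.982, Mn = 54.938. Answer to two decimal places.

M((Mn0.85Fe0.15)3Al2Si3O12) = 495.429 g/mol; M(SiO2) = 60.083 g/mol.
Moles SiO2 per formula unit = 3 Si ÷ 1 = 3.0000.
SiO2 fraction = (3.0000 × 60.083) / 495.429 = 180.249/495.429 = 0.3638.

36.38 wt%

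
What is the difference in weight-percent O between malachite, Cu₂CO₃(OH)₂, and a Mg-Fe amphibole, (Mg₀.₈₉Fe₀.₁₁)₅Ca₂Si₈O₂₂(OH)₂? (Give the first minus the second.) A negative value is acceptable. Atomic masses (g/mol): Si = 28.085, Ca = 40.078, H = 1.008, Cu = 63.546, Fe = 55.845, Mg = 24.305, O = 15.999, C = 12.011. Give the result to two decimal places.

-10.10 percentage points

M(Cu₂CO₃(OH)₂) = 221.114 g/mol, so wt% O = 79.995/221.114 × 100 = 36.18%.
M((Mg₀.₈₉Fe₀.₁₁)₅Ca₂Si₈O₂₂(OH)₂) = 829.700 g/mol, so wt% O = 383.976/829.700 × 100 = 46.28%.
36.18 − 46.28 = -10.10 pp.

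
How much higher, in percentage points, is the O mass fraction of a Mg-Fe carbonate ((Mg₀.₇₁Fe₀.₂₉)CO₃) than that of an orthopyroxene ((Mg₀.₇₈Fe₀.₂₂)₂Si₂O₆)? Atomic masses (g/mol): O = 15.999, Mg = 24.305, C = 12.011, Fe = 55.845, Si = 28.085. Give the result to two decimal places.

O in (Mg₀.₇₁Fe₀.₂₉)CO₃: molar mass 93.460 g/mol; 3×15.999 = 47.997 g → 51.36 wt%.
O in (Mg₀.₇₈Fe₀.₂₂)₂Si₂O₆: molar mass 214.652 g/mol; 6×15.999 = 95.994 g → 44.72 wt%.
Difference = 51.36 − 44.72 = 6.64 percentage points.

6.64 percentage points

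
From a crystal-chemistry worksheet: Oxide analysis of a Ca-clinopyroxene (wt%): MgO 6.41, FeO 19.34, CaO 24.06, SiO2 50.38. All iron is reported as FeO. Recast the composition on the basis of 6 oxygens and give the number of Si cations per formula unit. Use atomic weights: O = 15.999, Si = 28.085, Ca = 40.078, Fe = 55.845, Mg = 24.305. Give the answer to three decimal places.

6.41 wt% MgO ÷ 40.304 g/mol = 0.15904 mol, giving 0.15904 Mg and 0.15904 O.
19.34 wt% FeO ÷ 71.844 g/mol = 0.26919 mol, giving 0.26919 Fe and 0.26919 O.
24.06 wt% CaO ÷ 56.077 g/mol = 0.42905 mol, giving 0.42905 Ca and 0.42905 O.
50.38 wt% SiO2 ÷ 60.083 g/mol = 0.83851 mol, giving 0.83851 Si and 1.67702 O.
Oxygen sums to 2.53430; scaling by 6/2.53430 = 2.36752 puts the formula on 6 O.
Si: 0.83851 × 2.36752 = 1.985 atoms per formula unit.

1.985 Si apfu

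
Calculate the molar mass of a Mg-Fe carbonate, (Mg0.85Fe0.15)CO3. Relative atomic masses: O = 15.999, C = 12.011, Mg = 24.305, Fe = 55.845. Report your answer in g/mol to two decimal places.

M = 0.85×24.305 + 0.15×55.845 + 1×12.011 + 3×15.999

89.04 g/mol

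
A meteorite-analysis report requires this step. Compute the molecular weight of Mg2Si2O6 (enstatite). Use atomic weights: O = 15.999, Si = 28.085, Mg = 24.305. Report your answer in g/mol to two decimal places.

200.77 g/mol

Mg: 2 × 24.305 = 48.6100
Si: 2 × 28.085 = 56.1700
O: 6 × 15.999 = 95.9940
Summing the contributions gives the formula mass.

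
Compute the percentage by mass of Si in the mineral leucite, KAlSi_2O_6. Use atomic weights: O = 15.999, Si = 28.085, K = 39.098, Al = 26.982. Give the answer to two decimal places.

M(KAlSi_2O_6) = 218.244 g/mol.
Si contributes 2 × 28.085 = 56.170 g per mole.
56.170/218.244 = 0.2574 → 25.74%.

25.74 mass %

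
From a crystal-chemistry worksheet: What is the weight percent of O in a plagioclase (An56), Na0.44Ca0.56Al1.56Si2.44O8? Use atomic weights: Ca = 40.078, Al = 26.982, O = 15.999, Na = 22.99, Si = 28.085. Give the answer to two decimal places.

Molar mass of Na0.44Ca0.56Al1.56Si2.44O8: 0.44*22.99 + 0.56*40.078 + 1.56*26.982 + 2.44*28.085 + 8*15.999 = 271.171 g/mol.
Mass of O per formula unit: 8 × 15.999 = 127.992 g.
Weight fraction O = 127.992 / 271.171 = 0.4720.

47.20 wt%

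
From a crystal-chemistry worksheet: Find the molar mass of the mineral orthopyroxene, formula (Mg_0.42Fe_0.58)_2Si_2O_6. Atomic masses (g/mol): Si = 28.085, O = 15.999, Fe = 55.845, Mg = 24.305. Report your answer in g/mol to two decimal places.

237.36 g/mol

Mg: 0.84 × 24.305 = 20.4162
Fe: 1.16 × 55.845 = 64.7802
Si: 2 × 28.085 = 56.1700
O: 6 × 15.999 = 95.9940
Summing the contributions gives the formula mass.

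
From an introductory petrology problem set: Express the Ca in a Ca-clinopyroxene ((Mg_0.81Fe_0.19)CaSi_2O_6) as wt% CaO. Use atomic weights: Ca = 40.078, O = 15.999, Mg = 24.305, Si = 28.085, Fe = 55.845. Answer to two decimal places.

25.20 wt%

M((Mg_0.81Fe_0.19)CaSi_2O_6) = 222.540 g/mol; M(CaO) = 56.077 g/mol.
Moles CaO per formula unit = 1 Ca ÷ 1 = 1.0000.
CaO fraction = (1.0000 × 56.077) / 222.540 = 56.077/222.540 = 0.2520.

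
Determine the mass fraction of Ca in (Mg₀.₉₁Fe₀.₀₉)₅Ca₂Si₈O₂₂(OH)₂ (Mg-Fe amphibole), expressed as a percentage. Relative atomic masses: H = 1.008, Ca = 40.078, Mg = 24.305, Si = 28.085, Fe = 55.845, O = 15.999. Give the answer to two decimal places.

9.70 weight percent

Molar mass of (Mg₀.₉₁Fe₀.₀₉)₅Ca₂Si₈O₂₂(OH)₂: 4.55·24.305 + 0.45·55.845 + 2·40.078 + 8·28.085 + 24·15.999 + 2·1.008 = 826.546 g/mol.
Mass of Ca per formula unit: 2 × 40.078 = 80.156 g.
Weight fraction Ca = 80.156 / 826.546 = 0.0970.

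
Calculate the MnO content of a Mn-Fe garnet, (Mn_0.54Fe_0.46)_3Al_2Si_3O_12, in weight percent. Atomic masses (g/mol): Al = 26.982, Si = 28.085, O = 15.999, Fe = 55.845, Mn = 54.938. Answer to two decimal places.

23.16 wt%

Formula mass = 496.273 g/mol.
1.62 Mn → 1.6200 mol MnO per formula unit; M(MnO) = 70.937, so MnO mass = 114.918 g.
114.918/496.273 × 100 = 23.16 wt%.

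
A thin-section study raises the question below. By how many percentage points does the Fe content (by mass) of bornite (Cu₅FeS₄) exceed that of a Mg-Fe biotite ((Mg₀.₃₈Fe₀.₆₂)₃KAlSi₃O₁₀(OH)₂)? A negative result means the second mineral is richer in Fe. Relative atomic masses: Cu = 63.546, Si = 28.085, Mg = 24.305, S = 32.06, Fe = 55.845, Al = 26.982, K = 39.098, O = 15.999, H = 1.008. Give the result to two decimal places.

First mineral: 55.845 g Fe in 501.815 g formula = 11.13 wt% Fe.
Second mineral: 103.872 g Fe in 475.918 g formula = 21.83 wt% Fe.
11.13% − 21.83% gives a difference of -10.70 percentage points.

-10.70 percentage points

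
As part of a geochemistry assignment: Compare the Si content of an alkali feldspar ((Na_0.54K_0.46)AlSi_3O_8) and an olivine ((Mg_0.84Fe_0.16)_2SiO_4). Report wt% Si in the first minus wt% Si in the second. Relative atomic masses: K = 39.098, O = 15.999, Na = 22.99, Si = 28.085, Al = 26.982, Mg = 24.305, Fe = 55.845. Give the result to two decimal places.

Si in (Na_0.54K_0.46)AlSi_3O_8: molar mass 269.629 g/mol; 3×28.085 = 84.255 g → 31.25 wt%.
Si in (Mg_0.84Fe_0.16)_2SiO_4: molar mass 150.784 g/mol; 1×28.085 = 28.085 g → 18.63 wt%.
Difference = 31.25 − 18.63 = 12.62 percentage points.

12.62 percentage points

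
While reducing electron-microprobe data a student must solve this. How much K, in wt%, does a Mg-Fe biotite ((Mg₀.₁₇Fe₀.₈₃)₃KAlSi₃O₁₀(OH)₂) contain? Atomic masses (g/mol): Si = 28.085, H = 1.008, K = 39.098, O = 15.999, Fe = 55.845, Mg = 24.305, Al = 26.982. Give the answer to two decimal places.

Formula mass = 0.51·24.305 + 2.49·55.845 + 1·39.098 + 1·26.982 + 3·28.085 + 12·15.999 + 2·1.008 = 495.789 g/mol, of which 39.098 g is K.
So K makes up 39.098/495.789 = 0.0789 of the mass, i.e. 7.89%.

7.89 wt%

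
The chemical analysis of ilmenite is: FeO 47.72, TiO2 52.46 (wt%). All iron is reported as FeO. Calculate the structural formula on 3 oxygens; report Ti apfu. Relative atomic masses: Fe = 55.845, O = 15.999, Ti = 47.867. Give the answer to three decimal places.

0.996 Ti apfu

47.72 wt% FeO ÷ 71.844 g/mol = 0.66422 mol, giving 0.66422 Fe and 0.66422 O.
52.46 wt% TiO2 ÷ 79.865 g/mol = 0.65686 mol, giving 0.65686 Ti and 1.31372 O.
Oxygen sums to 1.97794; scaling by 3/1.97794 = 1.51673 puts the formula on 3 O.
Ti: 0.65686 × 1.51673 = 0.996 atoms per formula unit.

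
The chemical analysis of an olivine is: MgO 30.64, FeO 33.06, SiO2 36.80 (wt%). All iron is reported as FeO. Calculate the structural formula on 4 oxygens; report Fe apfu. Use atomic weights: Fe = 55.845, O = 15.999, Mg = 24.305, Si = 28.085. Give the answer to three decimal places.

0.753 Fe apfu

MgO: 30.64/40.304 = 0.76022 mol → 0.76022 mol Mg, 0.76022 mol O.
FeO: 33.06/71.844 = 0.46016 mol → 0.46016 mol Fe, 0.46016 mol O.
SiO2: 36.80/60.083 = 0.61249 mol → 0.61249 mol Si, 1.22498 mol O.
Total oxygen = 2.44536 mol. Normalization factor = 4/2.44536 = 1.63575.
Fe per 4 O = 0.46016 × 1.63575 = 0.753.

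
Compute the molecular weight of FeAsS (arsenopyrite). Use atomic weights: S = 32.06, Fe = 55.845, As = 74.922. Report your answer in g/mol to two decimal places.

M = 1*55.845 + 1*74.922 + 1*32.06

162.83 g/mol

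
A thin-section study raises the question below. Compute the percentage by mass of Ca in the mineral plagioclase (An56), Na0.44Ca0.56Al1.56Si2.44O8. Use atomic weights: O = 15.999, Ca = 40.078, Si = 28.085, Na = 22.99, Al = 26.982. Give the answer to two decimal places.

M(Na0.44Ca0.56Al1.56Si2.44O8) = 271.171 g/mol.
Ca contributes 0.56 × 40.078 = 22.444 g per mole.
22.444/271.171 = 0.0828 → 8.28%.

8.28 wt%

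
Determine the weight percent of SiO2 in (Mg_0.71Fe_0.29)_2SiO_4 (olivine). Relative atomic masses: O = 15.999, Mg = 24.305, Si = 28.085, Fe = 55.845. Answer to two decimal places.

Formula mass = 158.984 g/mol.
1 Si → 1.0000 mol SiO2 per formula unit; M(SiO2) = 60.083, so SiO2 mass = 60.083 g.
60.083/158.984 × 100 = 37.79 wt%.

37.79 wt%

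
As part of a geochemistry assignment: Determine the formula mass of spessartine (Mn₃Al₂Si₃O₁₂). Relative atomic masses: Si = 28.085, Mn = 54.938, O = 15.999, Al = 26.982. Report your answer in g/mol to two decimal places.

495.02 g/mol

The formula mass is the sum 3*54.938 + 2*26.982 + 3*28.085 + 12*15.999.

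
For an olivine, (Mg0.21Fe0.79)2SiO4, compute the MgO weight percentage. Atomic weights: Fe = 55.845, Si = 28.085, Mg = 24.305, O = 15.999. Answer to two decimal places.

8.88 wt%

M((Mg0.21Fe0.79)2SiO4) = 190.524 g/mol; M(MgO) = 40.304 g/mol.
Moles MgO per formula unit = 0.42 Mg ÷ 1 = 0.4200.
MgO fraction = (0.4200 × 40.304) / 190.524 = 16.928/190.524 = 0.0888.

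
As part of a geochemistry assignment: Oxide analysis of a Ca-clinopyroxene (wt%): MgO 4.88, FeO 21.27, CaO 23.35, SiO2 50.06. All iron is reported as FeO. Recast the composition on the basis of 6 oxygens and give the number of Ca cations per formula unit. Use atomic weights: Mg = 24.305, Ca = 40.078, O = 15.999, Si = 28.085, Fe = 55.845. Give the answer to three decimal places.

MgO: 4.88/40.304 = 0.12108 mol → 0.12108 mol Mg, 0.12108 mol O.
FeO: 21.27/71.844 = 0.29606 mol → 0.29606 mol Fe, 0.29606 mol O.
CaO: 23.35/56.077 = 0.41639 mol → 0.41639 mol Ca, 0.41639 mol O.
SiO2: 50.06/60.083 = 0.83318 mol → 0.83318 mol Si, 1.66636 mol O.
Total oxygen = 2.49989 mol. Normalization factor = 6/2.49989 = 2.40011.
Ca per 6 O = 0.41639 × 2.40011 = 0.999.

0.999 Ca apfu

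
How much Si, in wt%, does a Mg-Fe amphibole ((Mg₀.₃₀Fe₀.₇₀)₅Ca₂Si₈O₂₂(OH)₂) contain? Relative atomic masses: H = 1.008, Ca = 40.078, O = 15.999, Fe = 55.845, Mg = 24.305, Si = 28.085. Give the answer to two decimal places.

Molar mass of (Mg₀.₃₀Fe₀.₇₀)₅Ca₂Si₈O₂₂(OH)₂: 1.50*24.305 + 3.50*55.845 + 2*40.078 + 8*28.085 + 24*15.999 + 2*1.008 = 922.743 g/mol.
Mass of Si per formula unit: 8 × 28.085 = 224.680 g.
Weight fraction Si = 224.680 / 922.743 = 0.2435.

24.35 wt%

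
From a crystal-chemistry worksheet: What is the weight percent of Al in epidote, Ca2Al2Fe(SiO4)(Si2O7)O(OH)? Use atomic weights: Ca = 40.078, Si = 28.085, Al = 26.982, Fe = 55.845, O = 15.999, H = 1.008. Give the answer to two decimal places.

11.17 mass %

M(Ca2Al2Fe(SiO4)(Si2O7)O(OH)) = 483.215 g/mol.
Al contributes 2 × 26.982 = 53.964 g per mole.
53.964/483.215 = 0.1117 → 11.17%.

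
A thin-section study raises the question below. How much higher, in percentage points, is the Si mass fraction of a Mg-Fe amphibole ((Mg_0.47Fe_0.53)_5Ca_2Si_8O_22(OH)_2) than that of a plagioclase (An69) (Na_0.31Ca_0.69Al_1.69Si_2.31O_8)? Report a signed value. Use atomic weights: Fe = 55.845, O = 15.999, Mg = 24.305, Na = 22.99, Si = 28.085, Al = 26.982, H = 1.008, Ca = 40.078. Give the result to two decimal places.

First mineral: 224.680 g Si in 895.934 g formula = 25.08 wt% Si.
Second mineral: 64.876 g Si in 273.249 g formula = 23.74 wt% Si.
25.08% − 23.74% gives a difference of 1.34 percentage points.

1.34 percentage points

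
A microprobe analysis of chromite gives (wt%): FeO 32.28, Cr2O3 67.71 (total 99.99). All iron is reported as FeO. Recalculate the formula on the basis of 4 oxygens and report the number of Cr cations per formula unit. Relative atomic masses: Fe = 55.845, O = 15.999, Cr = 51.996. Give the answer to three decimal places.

FeO: 32.28/71.844 = 0.44931 mol → 0.44931 mol Fe, 0.44931 mol O.
Cr2O3: 67.71/151.989 = 0.44549 mol → 0.89098 mol Cr, 1.33647 mol O.
Total oxygen = 1.78578 mol. Normalization factor = 4/1.78578 = 2.23992.
Cr per 4 O = 0.89098 × 2.23992 = 1.996.

1.996 Cr apfu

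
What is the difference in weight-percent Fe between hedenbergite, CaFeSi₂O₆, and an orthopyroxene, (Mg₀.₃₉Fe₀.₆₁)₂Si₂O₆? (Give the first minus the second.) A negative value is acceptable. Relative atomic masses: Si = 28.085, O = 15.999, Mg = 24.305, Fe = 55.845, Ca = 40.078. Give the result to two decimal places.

-5.97 percentage points

Fe in CaFeSi₂O₆: molar mass 248.087 g/mol; 1×55.845 = 55.845 g → 22.51 wt%.
Fe in (Mg₀.₃₉Fe₀.₆₁)₂Si₂O₆: molar mass 239.253 g/mol; 1.22×55.845 = 68.131 g → 28.48 wt%.
Difference = 22.51 − 28.48 = -5.97 percentage points.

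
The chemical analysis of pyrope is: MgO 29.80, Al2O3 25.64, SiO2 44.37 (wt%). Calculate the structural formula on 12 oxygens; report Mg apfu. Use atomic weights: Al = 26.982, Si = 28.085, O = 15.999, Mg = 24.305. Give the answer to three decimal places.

2.987 Mg apfu

MgO (M=40.304): mol = 0.73938; Mg = 0.73938, O = 0.73938.
Al2O3 (M=101.961): mol = 0.25147; Al = 0.50294, O = 0.75441.
SiO2 (M=60.083): mol = 0.73848; Si = 0.73848, O = 1.47696.
ΣO = 2.97075; factor = 12/ΣO = 4.03938.
Mg apfu = 0.73938 × 4.03938 = 2.987.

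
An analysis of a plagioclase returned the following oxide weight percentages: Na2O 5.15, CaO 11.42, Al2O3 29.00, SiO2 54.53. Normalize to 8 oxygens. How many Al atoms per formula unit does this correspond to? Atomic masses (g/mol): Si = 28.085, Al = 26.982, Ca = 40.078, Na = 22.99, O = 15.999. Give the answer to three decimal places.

1.540 Al apfu

Na2O (M=61.979): mol = 0.08309; Na = 0.16618, O = 0.08309.
CaO (M=56.077): mol = 0.20365; Ca = 0.20365, O = 0.20365.
Al2O3 (M=101.961): mol = 0.28442; Al = 0.56884, O = 0.85326.
SiO2 (M=60.083): mol = 0.90758; Si = 0.90758, O = 1.81516.
ΣO = 2.95516; factor = 8/ΣO = 2.70713.
Al apfu = 0.56884 × 2.70713 = 1.540.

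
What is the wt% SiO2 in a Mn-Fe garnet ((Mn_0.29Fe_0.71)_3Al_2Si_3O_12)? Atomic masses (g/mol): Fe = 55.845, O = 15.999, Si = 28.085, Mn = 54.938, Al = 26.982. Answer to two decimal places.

36.27 wt%

M((Mn_0.29Fe_0.71)_3Al_2Si_3O_12) = 496.953 g/mol; M(SiO2) = 60.083 g/mol.
Moles SiO2 per formula unit = 3 Si ÷ 1 = 3.0000.
SiO2 fraction = (3.0000 × 60.083) / 496.953 = 180.249/496.953 = 0.3627.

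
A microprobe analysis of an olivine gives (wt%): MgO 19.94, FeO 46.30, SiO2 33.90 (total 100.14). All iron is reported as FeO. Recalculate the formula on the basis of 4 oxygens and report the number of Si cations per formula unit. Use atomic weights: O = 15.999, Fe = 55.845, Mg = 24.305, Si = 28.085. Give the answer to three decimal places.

MgO: 19.94/40.304 = 0.49474 mol → 0.49474 mol Mg, 0.49474 mol O.
FeO: 46.30/71.844 = 0.64445 mol → 0.64445 mol Fe, 0.64445 mol O.
SiO2: 33.90/60.083 = 0.56422 mol → 0.56422 mol Si, 1.12844 mol O.
Total oxygen = 2.26763 mol. Normalization factor = 4/2.26763 = 1.76396.
Si per 4 O = 0.56422 × 1.76396 = 0.995.

0.995 Si apfu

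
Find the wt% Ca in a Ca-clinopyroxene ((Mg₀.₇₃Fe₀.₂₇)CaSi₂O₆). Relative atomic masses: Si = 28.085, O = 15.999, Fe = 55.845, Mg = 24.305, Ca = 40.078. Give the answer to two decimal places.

17.81 mass %

Formula mass = 0.73*24.305 + 0.27*55.845 + 1*40.078 + 2*28.085 + 6*15.999 = 225.063 g/mol, of which 40.078 g is Ca.
So Ca makes up 40.078/225.063 = 0.1781 of the mass, i.e. 17.81%.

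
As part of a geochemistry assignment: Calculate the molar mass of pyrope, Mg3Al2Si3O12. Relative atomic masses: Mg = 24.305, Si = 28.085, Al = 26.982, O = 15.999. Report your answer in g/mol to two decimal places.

M = 3(24.305) + 2(26.982) + 3(28.085) + 12(15.999)

403.12 g/mol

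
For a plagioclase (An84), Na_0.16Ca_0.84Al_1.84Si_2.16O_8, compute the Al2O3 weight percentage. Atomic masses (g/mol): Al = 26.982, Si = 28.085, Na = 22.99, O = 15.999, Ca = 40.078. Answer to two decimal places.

34.03 wt%

Molar mass of Na_0.16Ca_0.84Al_1.84Si_2.16O_8 = 0.16*22.99 + 0.84*40.078 + 1.84*26.982 + 2.16*28.085 + 8*15.999 = 275.646 g/mol.
Each formula unit contains 1.84 Al, equivalent to 1.84/2 = 0.9200 mol Al2O3.
M(Al2O3) = 2×26.982 + 3×15.999 = 101.961 g/mol.
Mass of Al2O3 per formula unit = 0.9200 × 101.961 = 93.804 g.
Al2O3 wt% = 93.804 / 275.646 × 100 = 34.03%.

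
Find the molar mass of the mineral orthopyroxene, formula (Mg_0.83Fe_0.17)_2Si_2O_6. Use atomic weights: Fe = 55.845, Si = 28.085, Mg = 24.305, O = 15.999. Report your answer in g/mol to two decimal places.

211.50 g/mol

Mg: 1.66 × 24.305 = 40.3463
Fe: 0.34 × 55.845 = 18.9873
Si: 2 × 28.085 = 56.1700
O: 6 × 15.999 = 95.9940
Summing the contributions gives the formula mass.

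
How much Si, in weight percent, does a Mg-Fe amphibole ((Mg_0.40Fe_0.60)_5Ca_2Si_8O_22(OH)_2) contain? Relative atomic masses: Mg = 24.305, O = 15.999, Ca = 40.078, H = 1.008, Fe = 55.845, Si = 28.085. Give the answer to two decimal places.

24.77 weight percent

Molar mass of (Mg_0.40Fe_0.60)_5Ca_2Si_8O_22(OH)_2: 2·24.305 + 3·55.845 + 2·40.078 + 8·28.085 + 24·15.999 + 2·1.008 = 906.973 g/mol.
Mass of Si per formula unit: 8 × 28.085 = 224.680 g.
Weight fraction Si = 224.680 / 906.973 = 0.2477.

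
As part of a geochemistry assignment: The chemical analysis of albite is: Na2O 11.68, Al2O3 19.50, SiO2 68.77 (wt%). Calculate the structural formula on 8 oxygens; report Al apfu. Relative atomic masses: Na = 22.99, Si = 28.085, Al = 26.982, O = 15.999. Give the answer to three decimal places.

1.003 Al apfu

11.68 wt% Na2O ÷ 61.979 g/mol = 0.18845 mol, giving 0.37690 Na and 0.18845 O.
19.50 wt% Al2O3 ÷ 101.961 g/mol = 0.19125 mol, giving 0.38250 Al and 0.57375 O.
68.77 wt% SiO2 ÷ 60.083 g/mol = 1.14458 mol, giving 1.14458 Si and 2.28916 O.
Oxygen sums to 3.05136; scaling by 8/3.05136 = 2.62178 puts the formula on 8 O.
Al: 0.38250 × 2.62178 = 1.003 atoms per formula unit.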